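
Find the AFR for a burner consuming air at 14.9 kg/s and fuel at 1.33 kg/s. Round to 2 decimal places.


AFR = m_air / m_fuel
AFR = 14.9 / 1.33 = 11.20


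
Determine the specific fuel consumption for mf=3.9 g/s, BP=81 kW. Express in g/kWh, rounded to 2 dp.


SFC = (mf / BP) * 3600
Rate = 3.9 / 81 = 0.048148 g/(s*kW)
SFC = 0.048148 * 3600 = 173.33 g/kWh


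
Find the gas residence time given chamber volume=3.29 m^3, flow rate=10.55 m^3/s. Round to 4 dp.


tau = V / Q_flow
tau = 3.29 / 10.55 = 0.3118 s


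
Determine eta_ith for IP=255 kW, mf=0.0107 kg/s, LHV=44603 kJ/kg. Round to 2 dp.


eta_ith = (IP / (mf * LHV)) * 100
Denominator = 0.0107 * 44603 = 477.2521 kW
eta_ith = (255 / 477.2521) * 100 = 53.43%


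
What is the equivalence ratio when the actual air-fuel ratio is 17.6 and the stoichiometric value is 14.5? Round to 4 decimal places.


phi = AFR_stoich / AFR_actual
phi = 14.5 / 17.6 = 0.8239


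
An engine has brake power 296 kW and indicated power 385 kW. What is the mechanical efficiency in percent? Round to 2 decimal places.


eta_mech = (BP / IP) * 100
Ratio = 296 / 385 = 0.7688
eta_mech = 0.7688 * 100 = 76.88%


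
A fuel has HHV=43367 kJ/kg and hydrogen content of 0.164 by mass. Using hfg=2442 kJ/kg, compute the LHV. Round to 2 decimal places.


LHV = HHV - hfg * 9 * H
Water correction = 2442 * 9 * 0.164 = 3604.392 kJ/kg
LHV = 43367 - 3604.392 = 39762.61 kJ/kg


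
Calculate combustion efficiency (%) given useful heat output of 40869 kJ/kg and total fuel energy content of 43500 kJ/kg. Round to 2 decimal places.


Efficiency = (Q_useful / Q_fuel) * 100
Efficiency = (40869 / 43500) * 100
Efficiency = 0.9395 * 100 = 93.95%


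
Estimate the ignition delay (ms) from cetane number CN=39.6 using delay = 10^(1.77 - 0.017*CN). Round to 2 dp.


delay = 10^(1.77 - 0.017*CN)
Exponent = 1.77 - 0.017*39.6 = 1.0968
delay = 10^1.0968 = 12.50 ms


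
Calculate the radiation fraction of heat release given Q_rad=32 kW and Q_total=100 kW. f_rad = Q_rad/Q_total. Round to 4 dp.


f_rad = Q_rad / Q_total
f_rad = 32 / 100 = 0.3200


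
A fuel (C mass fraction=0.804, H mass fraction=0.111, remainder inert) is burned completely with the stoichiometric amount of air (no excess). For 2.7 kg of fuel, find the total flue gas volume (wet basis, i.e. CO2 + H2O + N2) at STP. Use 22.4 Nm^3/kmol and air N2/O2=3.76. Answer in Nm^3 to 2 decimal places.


Per kg fuel: CO2 = (C/12 kmol)*22.4 = (0.804/12)*22.4 = 1.50080 Nm^3
Per kg fuel: H2O = (H/2 kmol)*22.4 = (0.111/2)*22.4 = 1.24320 Nm^3
O2 needed per kg fuel = C/12 + H/4 = 0.804/12 + 0.111/4 = 0.09475000 kmol
Per kg fuel: N2 = O2*3.76*22.4 = 0.09475000*3.76*22.4 = 7.98022 Nm^3
Total per kg = 1.50080 + 1.24320 + 7.98022 = 10.72422 Nm^3
Total = 10.72422 * 2.7 = 28.96 Nm^3


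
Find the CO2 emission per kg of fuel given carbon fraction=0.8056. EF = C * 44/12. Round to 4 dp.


EF = C_frac * (M_CO2 / M_C)
EF = 0.8056 * (44/12)
EF = 0.8056 * 3.666667 = 2.9539 kg_CO2/kg_fuel


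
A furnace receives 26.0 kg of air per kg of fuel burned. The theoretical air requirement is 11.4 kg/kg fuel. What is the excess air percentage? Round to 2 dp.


Excess air = actual - stoichiometric = 26.0 - 11.4 = 14.60 kg/kg fuel
Excess air % = (excess / stoich) * 100 = (14.60 / 11.4) * 100 = 128.07%


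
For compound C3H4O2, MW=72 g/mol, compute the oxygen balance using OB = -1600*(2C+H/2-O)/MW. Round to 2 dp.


OB = -1600 * (2C + H/2 - O) / MW
Inner = 2*3 + 4/2 - 2 = 6.00
OB = -1600 * 6.00 / 72 = -133.33%


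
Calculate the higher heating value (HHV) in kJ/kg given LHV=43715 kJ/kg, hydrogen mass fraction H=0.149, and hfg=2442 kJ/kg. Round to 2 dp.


HHV = LHV + hfg * 9 * H
Water addition = 2442 * 9 * 0.149 = 3274.722 kJ/kg
HHV = 43715 + 3274.722 = 46989.72 kJ/kg


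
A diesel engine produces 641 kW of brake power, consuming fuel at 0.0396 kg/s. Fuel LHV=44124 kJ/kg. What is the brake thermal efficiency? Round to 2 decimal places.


eta_BTE = (BP / (mf * LHV)) * 100
Denominator = 0.0396 * 44124 = 1747.3104 kW
eta_BTE = (641 / 1747.3104) * 100 = 36.68%


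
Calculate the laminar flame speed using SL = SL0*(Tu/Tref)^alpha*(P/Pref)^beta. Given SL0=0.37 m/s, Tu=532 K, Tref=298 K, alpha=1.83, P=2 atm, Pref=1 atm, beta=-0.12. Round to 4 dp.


SL = SL0 * (Tu/Tref)^alpha * (P/Pref)^beta
T ratio = 532/298 = 1.78523490
(T ratio)^alpha = 1.78523490^1.83 = 2.888035
(P/Pref)^beta = 2^(-0.12) = 0.920188
SL = 0.37 * 2.888035 * 0.920188 = 0.9833 m/s


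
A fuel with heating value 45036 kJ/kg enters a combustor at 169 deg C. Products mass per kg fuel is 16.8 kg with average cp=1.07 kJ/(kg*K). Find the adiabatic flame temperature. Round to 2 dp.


T_ad = T_in + Hc / (m_p * cp)
Denominator = 16.8 * 1.07 = 17.9760
Temperature rise = 45036 / 17.9760 = 2505.34 K
T_ad = 169 + 2505.34 = 2674.34 deg C


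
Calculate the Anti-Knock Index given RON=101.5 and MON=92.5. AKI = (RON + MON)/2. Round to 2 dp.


AKI = (RON + MON) / 2
AKI = (101.5 + 92.5) / 2
AKI = 194.0 / 2 = 97.00


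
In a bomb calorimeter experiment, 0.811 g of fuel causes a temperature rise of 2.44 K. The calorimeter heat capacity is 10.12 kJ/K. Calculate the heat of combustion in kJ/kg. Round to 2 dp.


Hc = C_cal * delta_T / m_fuel
Q_released = 10.12 * 2.44 = 24.6928 kJ
m_fuel = 0.811 g = 0.811/1000 kg = 0.000811 kg
Hc = 24.6928 / 0.000811 = 30447.35 kJ/kg


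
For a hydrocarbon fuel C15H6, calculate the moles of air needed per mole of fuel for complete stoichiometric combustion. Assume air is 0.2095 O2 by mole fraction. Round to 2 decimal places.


Balanced combustion: C15H6 + 16.5 O2 -> 15 CO2 + 3 H2O
O2 needed = C + H/4 = 15 + 6/4 = 16.50 moles
Air moles = O2 / 0.2095 = 16.50 / 0.2095 = 78.76 moles air


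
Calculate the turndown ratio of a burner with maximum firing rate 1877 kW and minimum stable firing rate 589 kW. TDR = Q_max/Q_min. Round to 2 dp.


TDR = Q_max / Q_min
TDR = 1877 / 589 = 3.19


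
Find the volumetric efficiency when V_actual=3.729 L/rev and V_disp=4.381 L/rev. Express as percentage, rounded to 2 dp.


eta_v = (V_actual / V_disp) * 100
Ratio = 3.729 / 4.381 = 0.8512
eta_v = 0.8512 * 100 = 85.12%


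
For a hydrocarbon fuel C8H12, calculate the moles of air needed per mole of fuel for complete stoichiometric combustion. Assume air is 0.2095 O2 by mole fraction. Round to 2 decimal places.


Balanced combustion: C8H12 + 11 O2 -> 8 CO2 + 6 H2O
O2 needed = C + H/4 = 8 + 12/4 = 11.00 moles
Air moles = O2 / 0.2095 = 11.00 / 0.2095 = 52.51 moles air


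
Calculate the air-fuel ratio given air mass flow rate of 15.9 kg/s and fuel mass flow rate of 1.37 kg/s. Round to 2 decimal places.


AFR = m_air / m_fuel
AFR = 15.9 / 1.37 = 11.61


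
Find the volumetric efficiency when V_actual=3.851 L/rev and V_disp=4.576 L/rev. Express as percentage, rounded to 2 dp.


eta_v = (V_actual / V_disp) * 100
Ratio = 3.851 / 4.576 = 0.8416
eta_v = 0.8416 * 100 = 84.16%


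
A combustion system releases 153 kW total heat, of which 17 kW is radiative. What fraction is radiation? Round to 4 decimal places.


f_rad = Q_rad / Q_total
f_rad = 17 / 153 = 0.1111


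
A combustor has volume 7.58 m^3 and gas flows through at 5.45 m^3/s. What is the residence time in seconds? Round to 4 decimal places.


tau = V / Q_flow
tau = 7.58 / 5.45 = 1.3908 s


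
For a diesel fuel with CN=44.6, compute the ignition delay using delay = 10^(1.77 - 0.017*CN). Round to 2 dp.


delay = 10^(1.77 - 0.017*CN)
Exponent = 1.77 - 0.017*44.6 = 1.0118
delay = 10^1.0118 = 10.28 ms


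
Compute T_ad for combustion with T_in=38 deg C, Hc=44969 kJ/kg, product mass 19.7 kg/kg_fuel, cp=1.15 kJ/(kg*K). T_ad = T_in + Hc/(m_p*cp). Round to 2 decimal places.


T_ad = T_in + Hc / (m_p * cp)
Denominator = 19.7 * 1.15 = 22.6550
Temperature rise = 44969 / 22.6550 = 1984.95 K
T_ad = 38 + 1984.95 = 2022.95 deg C


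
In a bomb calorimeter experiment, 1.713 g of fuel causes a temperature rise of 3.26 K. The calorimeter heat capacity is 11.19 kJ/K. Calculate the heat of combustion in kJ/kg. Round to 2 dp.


Hc = C_cal * delta_T / m_fuel
Q_released = 11.19 * 3.26 = 36.4794 kJ
m_fuel = 1.713 g = 1.713/1000 kg = 0.001713 kg
Hc = 36.4794 / 0.001713 = 21295.62 kJ/kg


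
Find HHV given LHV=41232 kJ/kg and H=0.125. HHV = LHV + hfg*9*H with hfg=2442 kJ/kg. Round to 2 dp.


HHV = LHV + hfg * 9 * H
Water addition = 2442 * 9 * 0.125 = 2747.250 kJ/kg
HHV = 41232 + 2747.250 = 43979.25 kJ/kg


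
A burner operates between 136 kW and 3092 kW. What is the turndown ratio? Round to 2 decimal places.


TDR = Q_max / Q_min
TDR = 3092 / 136 = 22.74


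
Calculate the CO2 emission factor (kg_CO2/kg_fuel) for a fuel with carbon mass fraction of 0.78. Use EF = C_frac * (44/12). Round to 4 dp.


EF = C_frac * (M_CO2 / M_C)
EF = 0.78 * (44/12)
EF = 0.78 * 3.666667 = 2.8600 kg_CO2/kg_fuel


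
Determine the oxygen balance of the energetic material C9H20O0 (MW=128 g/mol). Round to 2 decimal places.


OB = -1600 * (2C + H/2 - O) / MW
Inner = 2*9 + 20/2 - 0 = 28.00
OB = -1600 * 28.00 / 128 = -350.00%


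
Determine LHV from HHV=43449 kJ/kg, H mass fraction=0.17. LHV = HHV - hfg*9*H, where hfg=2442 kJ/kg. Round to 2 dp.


LHV = HHV - hfg * 9 * H
Water correction = 2442 * 9 * 0.17 = 3736.260 kJ/kg
LHV = 43449 - 3736.260 = 39712.74 kJ/kg


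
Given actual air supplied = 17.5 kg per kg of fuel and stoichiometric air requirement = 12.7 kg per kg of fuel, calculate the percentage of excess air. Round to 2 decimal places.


Excess air = actual - stoichiometric = 17.5 - 12.7 = 4.80 kg/kg fuel
Excess air % = (excess / stoich) * 100 = (4.80 / 12.7) * 100 = 37.80%


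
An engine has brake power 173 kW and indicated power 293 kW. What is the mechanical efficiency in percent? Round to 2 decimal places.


eta_mech = (BP / IP) * 100
Ratio = 173 / 293 = 0.5904
eta_mech = 0.5904 * 100 = 59.04%


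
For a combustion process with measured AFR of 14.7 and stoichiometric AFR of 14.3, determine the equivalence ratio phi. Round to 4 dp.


phi = AFR_stoich / AFR_actual
phi = 14.3 / 14.7 = 0.9728


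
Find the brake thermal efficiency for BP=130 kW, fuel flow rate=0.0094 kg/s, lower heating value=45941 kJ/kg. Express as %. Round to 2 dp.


eta_BTE = (BP / (mf * LHV)) * 100
Denominator = 0.0094 * 45941 = 431.8454 kW
eta_BTE = (130 / 431.8454) * 100 = 30.10%


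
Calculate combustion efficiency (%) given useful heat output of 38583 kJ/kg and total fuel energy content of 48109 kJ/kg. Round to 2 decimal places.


Efficiency = (Q_useful / Q_fuel) * 100
Efficiency = (38583 / 48109) * 100
Efficiency = 0.8020 * 100 = 80.20%


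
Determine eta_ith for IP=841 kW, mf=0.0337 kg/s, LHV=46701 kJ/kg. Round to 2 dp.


eta_ith = (IP / (mf * LHV)) * 100
Denominator = 0.0337 * 46701 = 1573.8237 kW
eta_ith = (841 / 1573.8237) * 100 = 53.44%


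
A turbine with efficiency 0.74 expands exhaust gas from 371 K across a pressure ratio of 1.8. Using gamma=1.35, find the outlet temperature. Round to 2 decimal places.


T_out = T_in * (1 - eta * (1 - PR^(-(gamma-1)/gamma)))
Exponent = -(1.35-1)/1.35 = -0.25925926
PR^exp = 1.8^(-0.25925926) = 0.85865408
Factor = 1 - 0.74*(1 - 0.85865408) = 0.89540402
T_out = 371 * 0.89540402 = 332.19 K


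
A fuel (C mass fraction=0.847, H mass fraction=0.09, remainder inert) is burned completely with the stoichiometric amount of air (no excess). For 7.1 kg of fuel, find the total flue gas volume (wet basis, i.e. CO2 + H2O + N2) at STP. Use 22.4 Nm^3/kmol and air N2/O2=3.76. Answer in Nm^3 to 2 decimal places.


Per kg fuel: CO2 = (C/12 kmol)*22.4 = (0.847/12)*22.4 = 1.58107 Nm^3
Per kg fuel: H2O = (H/2 kmol)*22.4 = (0.09/2)*22.4 = 1.00800 Nm^3
O2 needed per kg fuel = C/12 + H/4 = 0.847/12 + 0.09/4 = 0.09308333 kmol
Per kg fuel: N2 = O2*3.76*22.4 = 0.09308333*3.76*22.4 = 7.83985 Nm^3
Total per kg = 1.58107 + 1.00800 + 7.83985 = 10.42892 Nm^3
Total = 10.42892 * 7.1 = 74.05 Nm^3


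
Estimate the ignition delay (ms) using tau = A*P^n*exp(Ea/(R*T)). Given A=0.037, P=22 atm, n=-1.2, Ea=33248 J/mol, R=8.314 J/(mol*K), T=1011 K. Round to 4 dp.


tau = A * P^n * exp(Ea/(R*T))
P^n = 22^(-1.2) = 0.02449587
Ea/(R*T) = 33248/(8.314*1011) = 3.955527
exp(Ea/(R*T)) = 52.223207
tau = 0.037 * 0.02449587 * 52.223207 = 0.0473 ms


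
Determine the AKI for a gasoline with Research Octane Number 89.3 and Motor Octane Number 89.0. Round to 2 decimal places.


AKI = (RON + MON) / 2
AKI = (89.3 + 89.0) / 2
AKI = 178.3 / 2 = 89.15


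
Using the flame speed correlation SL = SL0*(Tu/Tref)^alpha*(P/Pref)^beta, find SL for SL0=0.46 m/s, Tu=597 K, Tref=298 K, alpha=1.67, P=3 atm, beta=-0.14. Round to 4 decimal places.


SL = SL0 * (Tu/Tref)^alpha * (P/Pref)^beta
T ratio = 597/298 = 2.00335570
(T ratio)^alpha = 2.00335570^1.67 = 3.191067
(P/Pref)^beta = 3^(-0.14) = 0.857439
SL = 0.46 * 3.191067 * 0.857439 = 1.2586 m/s


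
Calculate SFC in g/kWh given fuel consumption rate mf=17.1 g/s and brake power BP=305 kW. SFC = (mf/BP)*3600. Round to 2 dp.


SFC = (mf / BP) * 3600
Rate = 17.1 / 305 = 0.056066 g/(s*kW)
SFC = 0.056066 * 3600 = 201.84 g/kWh


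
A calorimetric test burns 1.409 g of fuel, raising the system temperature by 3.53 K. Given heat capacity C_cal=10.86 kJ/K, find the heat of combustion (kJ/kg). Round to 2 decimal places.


Hc = C_cal * delta_T / m_fuel
Q_released = 10.86 * 3.53 = 38.3358 kJ
m_fuel = 1.409 g = 1.409/1000 kg = 0.001409 kg
Hc = 38.3358 / 0.001409 = 27207.81 kJ/kg


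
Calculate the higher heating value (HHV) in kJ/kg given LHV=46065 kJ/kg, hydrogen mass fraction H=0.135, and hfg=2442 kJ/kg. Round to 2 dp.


HHV = LHV + hfg * 9 * H
Water addition = 2442 * 9 * 0.135 = 2967.030 kJ/kg
HHV = 46065 + 2967.030 = 49032.03 kJ/kg


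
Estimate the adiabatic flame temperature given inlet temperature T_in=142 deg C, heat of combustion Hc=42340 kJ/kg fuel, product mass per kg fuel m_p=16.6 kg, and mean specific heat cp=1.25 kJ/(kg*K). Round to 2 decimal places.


T_ad = T_in + Hc / (m_p * cp)
Denominator = 16.6 * 1.25 = 20.7500
Temperature rise = 42340 / 20.7500 = 2040.48 K
T_ad = 142 + 2040.48 = 2182.48 deg C


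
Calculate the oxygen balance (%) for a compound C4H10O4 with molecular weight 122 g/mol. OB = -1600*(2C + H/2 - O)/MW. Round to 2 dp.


OB = -1600 * (2C + H/2 - O) / MW
Inner = 2*4 + 10/2 - 4 = 9.00
OB = -1600 * 9.00 / 122 = -118.03%


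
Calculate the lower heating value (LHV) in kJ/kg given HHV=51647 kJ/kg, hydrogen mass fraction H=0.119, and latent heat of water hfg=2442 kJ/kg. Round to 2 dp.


LHV = HHV - hfg * 9 * H
Water correction = 2442 * 9 * 0.119 = 2615.382 kJ/kg
LHV = 51647 - 2615.382 = 49031.62 kJ/kg


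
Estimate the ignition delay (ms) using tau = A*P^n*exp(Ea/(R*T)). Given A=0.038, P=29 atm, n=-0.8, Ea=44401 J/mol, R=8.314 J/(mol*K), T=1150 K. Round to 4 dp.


tau = A * P^n * exp(Ea/(R*T))
P^n = 29^(-0.8) = 0.06762100
Ea/(R*T) = 44401/(8.314*1150) = 4.643922
exp(Ea/(R*T)) = 103.951217
tau = 0.038 * 0.06762100 * 103.951217 = 0.2671 ms


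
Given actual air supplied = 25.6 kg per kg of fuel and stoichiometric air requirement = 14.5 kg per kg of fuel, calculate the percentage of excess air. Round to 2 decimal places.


Excess air = actual - stoichiometric = 25.6 - 14.5 = 11.10 kg/kg fuel
Excess air % = (excess / stoich) * 100 = (11.10 / 14.5) * 100 = 76.55%


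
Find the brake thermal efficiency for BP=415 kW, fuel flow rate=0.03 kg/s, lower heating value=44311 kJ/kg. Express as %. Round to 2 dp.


eta_BTE = (BP / (mf * LHV)) * 100
Denominator = 0.03 * 44311 = 1329.3300 kW
eta_BTE = (415 / 1329.3300) * 100 = 31.22%


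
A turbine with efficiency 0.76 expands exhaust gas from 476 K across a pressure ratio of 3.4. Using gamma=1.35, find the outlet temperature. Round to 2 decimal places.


T_out = T_in * (1 - eta * (1 - PR^(-(gamma-1)/gamma)))
Exponent = -(1.35-1)/1.35 = -0.25925926
PR^exp = 3.4^(-0.25925926) = 0.72813041
Factor = 1 - 0.76*(1 - 0.72813041) = 0.79337911
T_out = 476 * 0.79337911 = 377.65 K


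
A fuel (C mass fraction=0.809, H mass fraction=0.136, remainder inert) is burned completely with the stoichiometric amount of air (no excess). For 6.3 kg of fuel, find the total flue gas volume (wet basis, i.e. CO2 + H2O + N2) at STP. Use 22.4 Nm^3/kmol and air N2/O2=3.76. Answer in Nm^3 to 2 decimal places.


Per kg fuel: CO2 = (C/12 kmol)*22.4 = (0.809/12)*22.4 = 1.51013 Nm^3
Per kg fuel: H2O = (H/2 kmol)*22.4 = (0.136/2)*22.4 = 1.52320 Nm^3
O2 needed per kg fuel = C/12 + H/4 = 0.809/12 + 0.136/4 = 0.10141667 kmol
Per kg fuel: N2 = O2*3.76*22.4 = 0.10141667*3.76*22.4 = 8.54172 Nm^3
Total per kg = 1.51013 + 1.52320 + 8.54172 = 11.57505 Nm^3
Total = 11.57505 * 6.3 = 72.92 Nm^3


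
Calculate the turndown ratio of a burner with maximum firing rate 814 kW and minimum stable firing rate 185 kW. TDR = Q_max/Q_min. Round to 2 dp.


TDR = Q_max / Q_min
TDR = 814 / 185 = 4.40


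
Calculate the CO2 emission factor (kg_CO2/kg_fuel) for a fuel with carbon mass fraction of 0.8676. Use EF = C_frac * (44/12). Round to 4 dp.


EF = C_frac * (M_CO2 / M_C)
EF = 0.8676 * (44/12)
EF = 0.8676 * 3.666667 = 3.1812 kg_CO2/kg_fuel


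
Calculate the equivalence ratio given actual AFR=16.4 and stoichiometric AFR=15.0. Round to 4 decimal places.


phi = AFR_stoich / AFR_actual
phi = 15.0 / 16.4 = 0.9146


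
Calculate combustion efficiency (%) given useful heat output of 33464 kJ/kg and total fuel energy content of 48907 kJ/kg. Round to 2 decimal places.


Efficiency = (Q_useful / Q_fuel) * 100
Efficiency = (33464 / 48907) * 100
Efficiency = 0.6842 * 100 = 68.42%


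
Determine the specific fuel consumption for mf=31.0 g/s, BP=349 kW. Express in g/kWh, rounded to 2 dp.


SFC = (mf / BP) * 3600
Rate = 31.0 / 349 = 0.088825 g/(s*kW)
SFC = 0.088825 * 3600 = 319.77 g/kWh


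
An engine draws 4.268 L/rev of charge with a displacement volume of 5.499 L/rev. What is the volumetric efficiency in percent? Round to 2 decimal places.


eta_v = (V_actual / V_disp) * 100
Ratio = 4.268 / 5.499 = 0.7761
eta_v = 0.7761 * 100 = 77.61%


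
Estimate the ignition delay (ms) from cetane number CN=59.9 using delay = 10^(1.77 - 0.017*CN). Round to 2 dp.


delay = 10^(1.77 - 0.017*CN)
Exponent = 1.77 - 0.017*59.9 = 0.7517
delay = 10^0.7517 = 5.65 ms


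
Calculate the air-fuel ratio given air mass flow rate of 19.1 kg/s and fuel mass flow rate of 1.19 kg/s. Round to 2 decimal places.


AFR = m_air / m_fuel
AFR = 19.1 / 1.19 = 16.05


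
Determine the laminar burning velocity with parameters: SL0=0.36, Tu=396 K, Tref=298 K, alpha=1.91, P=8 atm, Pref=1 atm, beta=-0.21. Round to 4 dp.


SL = SL0 * (Tu/Tref)^alpha * (P/Pref)^beta
T ratio = 396/298 = 1.32885906
(T ratio)^alpha = 1.32885906^1.91 = 1.721253
(P/Pref)^beta = 8^(-0.21) = 0.646176
SL = 0.36 * 1.721253 * 0.646176 = 0.4004 m/s


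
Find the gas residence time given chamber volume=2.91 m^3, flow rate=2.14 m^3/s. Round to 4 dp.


tau = V / Q_flow
tau = 2.91 / 2.14 = 1.3598 s


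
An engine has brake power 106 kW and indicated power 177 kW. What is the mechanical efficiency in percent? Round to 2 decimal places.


eta_mech = (BP / IP) * 100
Ratio = 106 / 177 = 0.5989
eta_mech = 0.5989 * 100 = 59.89%


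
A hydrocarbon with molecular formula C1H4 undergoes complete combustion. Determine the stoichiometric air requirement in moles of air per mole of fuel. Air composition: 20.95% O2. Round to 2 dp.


Balanced combustion: C1H4 + 2 O2 -> 1 CO2 + 2 H2O
O2 needed = C + H/4 = 1 + 4/4 = 2.00 moles
Air moles = O2 / 0.2095 = 2.00 / 0.2095 = 9.55 moles air


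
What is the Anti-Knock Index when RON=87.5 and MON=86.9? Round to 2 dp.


AKI = (RON + MON) / 2
AKI = (87.5 + 86.9) / 2
AKI = 174.4 / 2 = 87.20


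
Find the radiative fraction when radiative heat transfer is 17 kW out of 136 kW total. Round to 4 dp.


f_rad = Q_rad / Q_total
f_rad = 17 / 136 = 0.1250


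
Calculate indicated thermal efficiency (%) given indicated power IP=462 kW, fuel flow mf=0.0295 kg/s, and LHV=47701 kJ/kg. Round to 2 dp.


eta_ith = (IP / (mf * LHV)) * 100
Denominator = 0.0295 * 47701 = 1407.1795 kW
eta_ith = (462 / 1407.1795) * 100 = 32.83%


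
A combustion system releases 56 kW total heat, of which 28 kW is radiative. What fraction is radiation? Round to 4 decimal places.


f_rad = Q_rad / Q_total
f_rad = 28 / 56 = 0.5000


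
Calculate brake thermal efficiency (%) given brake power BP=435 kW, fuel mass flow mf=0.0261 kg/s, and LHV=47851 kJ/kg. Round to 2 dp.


eta_BTE = (BP / (mf * LHV)) * 100
Denominator = 0.0261 * 47851 = 1248.9111 kW
eta_BTE = (435 / 1248.9111) * 100 = 34.83%


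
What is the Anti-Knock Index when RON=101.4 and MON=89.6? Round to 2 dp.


AKI = (RON + MON) / 2
AKI = (101.4 + 89.6) / 2
AKI = 191.0 / 2 = 95.50


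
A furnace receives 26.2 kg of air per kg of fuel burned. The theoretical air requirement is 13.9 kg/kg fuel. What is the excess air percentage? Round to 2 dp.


Excess air = actual - stoichiometric = 26.2 - 13.9 = 12.30 kg/kg fuel
Excess air % = (excess / stoich) * 100 = (12.30 / 13.9) * 100 = 88.49%


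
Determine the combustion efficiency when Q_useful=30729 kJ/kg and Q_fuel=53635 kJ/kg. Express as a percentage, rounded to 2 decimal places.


Efficiency = (Q_useful / Q_fuel) * 100
Efficiency = (30729 / 53635) * 100
Efficiency = 0.5729 * 100 = 57.29%


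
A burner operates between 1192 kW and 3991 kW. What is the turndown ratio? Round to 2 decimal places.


TDR = Q_max / Q_min
TDR = 3991 / 1192 = 3.35


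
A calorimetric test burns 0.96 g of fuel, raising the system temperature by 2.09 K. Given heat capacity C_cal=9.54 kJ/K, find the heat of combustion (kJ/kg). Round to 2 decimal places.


Hc = C_cal * delta_T / m_fuel
Q_released = 9.54 * 2.09 = 19.9386 kJ
m_fuel = 0.96 g = 0.96/1000 kg = 0.000960 kg
Hc = 19.9386 / 0.000960 = 20769.38 kJ/kg


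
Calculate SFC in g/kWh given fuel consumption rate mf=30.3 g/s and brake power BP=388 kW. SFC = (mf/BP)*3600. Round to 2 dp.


SFC = (mf / BP) * 3600
Rate = 30.3 / 388 = 0.078093 g/(s*kW)
SFC = 0.078093 * 3600 = 281.13 g/kWh


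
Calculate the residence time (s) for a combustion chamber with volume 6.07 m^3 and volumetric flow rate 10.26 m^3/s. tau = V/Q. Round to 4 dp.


tau = V / Q_flow
tau = 6.07 / 10.26 = 0.5916 s


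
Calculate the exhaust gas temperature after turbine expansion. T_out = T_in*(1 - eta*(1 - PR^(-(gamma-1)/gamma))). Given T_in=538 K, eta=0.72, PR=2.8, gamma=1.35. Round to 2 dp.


T_out = T_in * (1 - eta * (1 - PR^(-(gamma-1)/gamma)))
Exponent = -(1.35-1)/1.35 = -0.25925926
PR^exp = 2.8^(-0.25925926) = 0.76572026
Factor = 1 - 0.72*(1 - 0.76572026) = 0.83131859
T_out = 538 * 0.83131859 = 447.25 K


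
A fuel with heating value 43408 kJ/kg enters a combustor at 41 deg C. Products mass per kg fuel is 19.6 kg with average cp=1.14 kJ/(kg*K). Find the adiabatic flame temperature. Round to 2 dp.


T_ad = T_in + Hc / (m_p * cp)
Denominator = 19.6 * 1.14 = 22.3440
Temperature rise = 43408 / 22.3440 = 1942.71 K
T_ad = 41 + 1942.71 = 1983.71 deg C


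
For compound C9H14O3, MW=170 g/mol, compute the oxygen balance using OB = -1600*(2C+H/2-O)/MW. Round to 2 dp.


OB = -1600 * (2C + H/2 - O) / MW
Inner = 2*9 + 14/2 - 3 = 22.00
OB = -1600 * 22.00 / 170 = -207.06%


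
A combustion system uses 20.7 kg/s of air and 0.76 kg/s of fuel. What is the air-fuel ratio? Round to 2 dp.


AFR = m_air / m_fuel
AFR = 20.7 / 0.76 = 27.24


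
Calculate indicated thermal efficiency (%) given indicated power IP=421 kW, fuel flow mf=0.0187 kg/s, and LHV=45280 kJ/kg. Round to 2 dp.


eta_ith = (IP / (mf * LHV)) * 100
Denominator = 0.0187 * 45280 = 846.7360 kW
eta_ith = (421 / 846.7360) * 100 = 49.72%


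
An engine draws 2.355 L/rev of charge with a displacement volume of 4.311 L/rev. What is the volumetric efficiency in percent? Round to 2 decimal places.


eta_v = (V_actual / V_disp) * 100
Ratio = 2.355 / 4.311 = 0.5463
eta_v = 0.5463 * 100 = 54.63%


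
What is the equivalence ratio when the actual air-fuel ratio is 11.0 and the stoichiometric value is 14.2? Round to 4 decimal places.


phi = AFR_stoich / AFR_actual
phi = 14.2 / 11.0 = 1.2909


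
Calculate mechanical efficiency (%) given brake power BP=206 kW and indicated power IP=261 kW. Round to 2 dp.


eta_mech = (BP / IP) * 100
Ratio = 206 / 261 = 0.7893
eta_mech = 0.7893 * 100 = 78.93%


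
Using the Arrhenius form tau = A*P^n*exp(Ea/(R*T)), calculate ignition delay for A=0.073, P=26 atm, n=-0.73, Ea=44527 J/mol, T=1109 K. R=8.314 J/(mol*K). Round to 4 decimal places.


tau = A * P^n * exp(Ea/(R*T))
P^n = 26^(-0.73) = 0.09269781
Ea/(R*T) = 44527/(8.314*1109) = 4.829274
exp(Ea/(R*T)) = 125.120122
tau = 0.073 * 0.09269781 * 125.120122 = 0.8467 ms


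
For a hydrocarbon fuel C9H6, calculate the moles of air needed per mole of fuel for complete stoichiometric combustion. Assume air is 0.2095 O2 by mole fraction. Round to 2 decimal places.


Balanced combustion: C9H6 + 10.5 O2 -> 9 CO2 + 3 H2O
O2 needed = C + H/4 = 9 + 6/4 = 10.50 moles
Air moles = O2 / 0.2095 = 10.50 / 0.2095 = 50.12 moles air


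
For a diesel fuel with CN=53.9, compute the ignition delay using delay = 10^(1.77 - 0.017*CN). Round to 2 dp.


delay = 10^(1.77 - 0.017*CN)
Exponent = 1.77 - 0.017*53.9 = 0.8537
delay = 10^0.8537 = 7.14 ms


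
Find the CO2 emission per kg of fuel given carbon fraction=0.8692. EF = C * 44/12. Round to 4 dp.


EF = C_frac * (M_CO2 / M_C)
EF = 0.8692 * (44/12)
EF = 0.8692 * 3.666667 = 3.1871 kg_CO2/kg_fuel


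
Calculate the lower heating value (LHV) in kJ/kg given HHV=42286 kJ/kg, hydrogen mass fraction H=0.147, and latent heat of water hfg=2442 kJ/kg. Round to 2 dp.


LHV = HHV - hfg * 9 * H
Water correction = 2442 * 9 * 0.147 = 3230.766 kJ/kg
LHV = 42286 - 3230.766 = 39055.23 kJ/kg


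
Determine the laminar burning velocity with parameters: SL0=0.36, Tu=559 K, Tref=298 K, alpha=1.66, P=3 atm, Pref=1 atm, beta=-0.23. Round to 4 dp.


SL = SL0 * (Tu/Tref)^alpha * (P/Pref)^beta
T ratio = 559/298 = 1.87583893
(T ratio)^alpha = 1.87583893^1.66 = 2.841218
(P/Pref)^beta = 3^(-0.23) = 0.776716
SL = 0.36 * 2.841218 * 0.776716 = 0.7945 m/s


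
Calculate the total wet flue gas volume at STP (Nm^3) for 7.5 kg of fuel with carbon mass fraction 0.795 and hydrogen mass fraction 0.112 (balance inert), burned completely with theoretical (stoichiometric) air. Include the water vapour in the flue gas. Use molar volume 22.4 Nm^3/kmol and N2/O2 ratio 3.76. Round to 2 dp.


Per kg fuel: CO2 = (C/12 kmol)*22.4 = (0.795/12)*22.4 = 1.48400 Nm^3
Per kg fuel: H2O = (H/2 kmol)*22.4 = (0.112/2)*22.4 = 1.25440 Nm^3
O2 needed per kg fuel = C/12 + H/4 = 0.795/12 + 0.112/4 = 0.09425000 kmol
Per kg fuel: N2 = O2*3.76*22.4 = 0.09425000*3.76*22.4 = 7.93811 Nm^3
Total per kg = 1.48400 + 1.25440 + 7.93811 = 10.67651 Nm^3
Total = 10.67651 * 7.5 = 80.07 Nm^3


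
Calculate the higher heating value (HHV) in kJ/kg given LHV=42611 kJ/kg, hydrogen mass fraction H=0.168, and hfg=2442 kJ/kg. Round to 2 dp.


HHV = LHV + hfg * 9 * H
Water addition = 2442 * 9 * 0.168 = 3692.304 kJ/kg
HHV = 42611 + 3692.304 = 46303.30 kJ/kg


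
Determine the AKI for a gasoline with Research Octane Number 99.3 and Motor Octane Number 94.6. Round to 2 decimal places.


AKI = (RON + MON) / 2
AKI = (99.3 + 94.6) / 2
AKI = 193.9 / 2 = 96.95


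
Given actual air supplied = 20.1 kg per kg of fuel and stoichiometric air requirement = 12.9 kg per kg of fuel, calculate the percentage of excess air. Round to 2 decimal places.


Excess air = actual - stoichiometric = 20.1 - 12.9 = 7.20 kg/kg fuel
Excess air % = (excess / stoich) * 100 = (7.20 / 12.9) * 100 = 55.81%


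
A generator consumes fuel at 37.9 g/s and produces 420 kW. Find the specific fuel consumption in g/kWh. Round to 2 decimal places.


SFC = (mf / BP) * 3600
Rate = 37.9 / 420 = 0.090238 g/(s*kW)
SFC = 0.090238 * 3600 = 324.86 g/kWh


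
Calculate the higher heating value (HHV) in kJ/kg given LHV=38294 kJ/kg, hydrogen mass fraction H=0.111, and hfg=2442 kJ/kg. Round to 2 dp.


HHV = LHV + hfg * 9 * H
Water addition = 2442 * 9 * 0.111 = 2439.558 kJ/kg
HHV = 38294 + 2439.558 = 40733.56 kJ/kg


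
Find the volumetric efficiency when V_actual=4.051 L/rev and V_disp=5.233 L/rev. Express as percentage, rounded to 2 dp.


eta_v = (V_actual / V_disp) * 100
Ratio = 4.051 / 5.233 = 0.7741
eta_v = 0.7741 * 100 = 77.41%


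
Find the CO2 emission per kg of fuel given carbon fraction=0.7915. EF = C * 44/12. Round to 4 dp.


EF = C_frac * (M_CO2 / M_C)
EF = 0.7915 * (44/12)
EF = 0.7915 * 3.666667 = 2.9022 kg_CO2/kg_fuel


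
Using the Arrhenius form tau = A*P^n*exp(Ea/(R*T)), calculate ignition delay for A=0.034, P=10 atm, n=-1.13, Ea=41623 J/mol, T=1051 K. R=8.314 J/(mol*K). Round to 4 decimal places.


tau = A * P^n * exp(Ea/(R*T))
P^n = 10^(-1.13) = 0.07413102
Ea/(R*T) = 41623/(8.314*1051) = 4.763439
exp(Ea/(R*T)) = 117.148151
tau = 0.034 * 0.07413102 * 117.148151 = 0.2953 ms


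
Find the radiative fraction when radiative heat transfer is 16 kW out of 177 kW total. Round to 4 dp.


f_rad = Q_rad / Q_total
f_rad = 16 / 177 = 0.0904


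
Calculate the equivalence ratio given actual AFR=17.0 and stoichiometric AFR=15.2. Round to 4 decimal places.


phi = AFR_stoich / AFR_actual
phi = 15.2 / 17.0 = 0.8941


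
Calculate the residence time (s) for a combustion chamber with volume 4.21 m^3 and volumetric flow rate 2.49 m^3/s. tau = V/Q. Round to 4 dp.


tau = V / Q_flow
tau = 4.21 / 2.49 = 1.6908 s


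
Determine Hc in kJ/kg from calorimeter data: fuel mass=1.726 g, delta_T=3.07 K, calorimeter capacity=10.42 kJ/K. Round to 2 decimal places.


Hc = C_cal * delta_T / m_fuel
Q_released = 10.42 * 3.07 = 31.9894 kJ
m_fuel = 1.726 g = 1.726/1000 kg = 0.001726 kg
Hc = 31.9894 / 0.001726 = 18533.84 kJ/kg


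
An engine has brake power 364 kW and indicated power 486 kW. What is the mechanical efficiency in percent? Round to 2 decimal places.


eta_mech = (BP / IP) * 100
Ratio = 364 / 486 = 0.7490
eta_mech = 0.7490 * 100 = 74.90%


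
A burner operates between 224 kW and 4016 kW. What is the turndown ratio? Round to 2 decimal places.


TDR = Q_max / Q_min
TDR = 4016 / 224 = 17.93


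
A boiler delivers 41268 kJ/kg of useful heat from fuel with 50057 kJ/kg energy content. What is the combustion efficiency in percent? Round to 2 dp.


Efficiency = (Q_useful / Q_fuel) * 100
Efficiency = (41268 / 50057) * 100
Efficiency = 0.8244 * 100 = 82.44%


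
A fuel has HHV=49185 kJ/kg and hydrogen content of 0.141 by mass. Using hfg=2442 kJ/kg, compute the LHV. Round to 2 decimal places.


LHV = HHV - hfg * 9 * H
Water correction = 2442 * 9 * 0.141 = 3098.898 kJ/kg
LHV = 49185 - 3098.898 = 46086.10 kJ/kg


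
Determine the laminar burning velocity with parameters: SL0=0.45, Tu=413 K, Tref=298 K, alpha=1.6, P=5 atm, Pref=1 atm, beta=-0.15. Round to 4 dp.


SL = SL0 * (Tu/Tref)^alpha * (P/Pref)^beta
T ratio = 413/298 = 1.38590604
(T ratio)^alpha = 1.38590604^1.6 = 1.685676
(P/Pref)^beta = 5^(-0.15) = 0.785515
SL = 0.45 * 1.685676 * 0.785515 = 0.5959 m/s


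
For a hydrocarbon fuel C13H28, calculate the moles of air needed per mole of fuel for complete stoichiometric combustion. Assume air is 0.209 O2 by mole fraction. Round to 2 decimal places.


Balanced combustion: C13H28 + 20 O2 -> 13 CO2 + 14 H2O
O2 needed = C + H/4 = 13 + 28/4 = 20.00 moles
Air moles = O2 / 0.209 = 20.00 / 0.209 = 95.69 moles air


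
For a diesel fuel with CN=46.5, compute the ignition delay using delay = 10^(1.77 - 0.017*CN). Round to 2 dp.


delay = 10^(1.77 - 0.017*CN)
Exponent = 1.77 - 0.017*46.5 = 0.9795
delay = 10^0.9795 = 9.54 ms


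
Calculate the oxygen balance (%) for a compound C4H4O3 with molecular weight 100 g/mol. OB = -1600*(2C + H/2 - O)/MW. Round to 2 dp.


OB = -1600 * (2C + H/2 - O) / MW
Inner = 2*4 + 4/2 - 3 = 7.00
OB = -1600 * 7.00 / 100 = -112.00%


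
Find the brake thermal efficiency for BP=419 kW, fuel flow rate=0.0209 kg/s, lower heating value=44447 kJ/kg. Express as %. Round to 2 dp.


eta_BTE = (BP / (mf * LHV)) * 100
Denominator = 0.0209 * 44447 = 928.9423 kW
eta_BTE = (419 / 928.9423) * 100 = 45.11%


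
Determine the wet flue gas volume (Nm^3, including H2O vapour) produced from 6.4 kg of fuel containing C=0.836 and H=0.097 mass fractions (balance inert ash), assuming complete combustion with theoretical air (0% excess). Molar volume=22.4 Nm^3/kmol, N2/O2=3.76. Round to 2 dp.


Per kg fuel: CO2 = (C/12 kmol)*22.4 = (0.836/12)*22.4 = 1.56053 Nm^3
Per kg fuel: H2O = (H/2 kmol)*22.4 = (0.097/2)*22.4 = 1.08640 Nm^3
O2 needed per kg fuel = C/12 + H/4 = 0.836/12 + 0.097/4 = 0.09391667 kmol
Per kg fuel: N2 = O2*3.76*22.4 = 0.09391667*3.76*22.4 = 7.91004 Nm^3
Total per kg = 1.56053 + 1.08640 + 7.91004 = 10.55697 Nm^3
Total = 10.55697 * 6.4 = 67.56 Nm^3


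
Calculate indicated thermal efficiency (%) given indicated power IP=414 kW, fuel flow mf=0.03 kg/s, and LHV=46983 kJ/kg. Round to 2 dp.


eta_ith = (IP / (mf * LHV)) * 100
Denominator = 0.03 * 46983 = 1409.4900 kW
eta_ith = (414 / 1409.4900) * 100 = 29.37%


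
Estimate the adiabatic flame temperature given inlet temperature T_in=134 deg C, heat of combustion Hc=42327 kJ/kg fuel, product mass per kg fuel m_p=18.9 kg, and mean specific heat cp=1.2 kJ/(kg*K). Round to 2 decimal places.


T_ad = T_in + Hc / (m_p * cp)
Denominator = 18.9 * 1.2 = 22.6800
Temperature rise = 42327 / 22.6800 = 1866.27 K
T_ad = 134 + 1866.27 = 2000.27 deg C


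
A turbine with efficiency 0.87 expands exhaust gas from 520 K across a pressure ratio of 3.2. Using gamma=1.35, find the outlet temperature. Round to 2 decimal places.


T_out = T_in * (1 - eta * (1 - PR^(-(gamma-1)/gamma)))
Exponent = -(1.35-1)/1.35 = -0.25925926
PR^exp = 3.2^(-0.25925926) = 0.73966521
Factor = 1 - 0.87*(1 - 0.73966521) = 0.77350873
T_out = 520 * 0.77350873 = 402.22 K


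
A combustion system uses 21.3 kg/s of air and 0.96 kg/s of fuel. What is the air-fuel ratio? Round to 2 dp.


AFR = m_air / m_fuel
AFR = 21.3 / 0.96 = 22.19


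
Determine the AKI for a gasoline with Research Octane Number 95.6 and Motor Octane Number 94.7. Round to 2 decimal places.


AKI = (RON + MON) / 2
AKI = (95.6 + 94.7) / 2
AKI = 190.3 / 2 = 95.15


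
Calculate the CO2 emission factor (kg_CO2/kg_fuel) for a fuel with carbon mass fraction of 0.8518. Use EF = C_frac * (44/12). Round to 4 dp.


EF = C_frac * (M_CO2 / M_C)
EF = 0.8518 * (44/12)
EF = 0.8518 * 3.666667 = 3.1233 kg_CO2/kg_fuel


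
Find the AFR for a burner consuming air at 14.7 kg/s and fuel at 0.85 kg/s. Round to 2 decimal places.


AFR = m_air / m_fuel
AFR = 14.7 / 0.85 = 17.29


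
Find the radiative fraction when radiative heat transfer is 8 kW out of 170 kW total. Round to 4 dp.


f_rad = Q_rad / Q_total
f_rad = 8 / 170 = 0.0471


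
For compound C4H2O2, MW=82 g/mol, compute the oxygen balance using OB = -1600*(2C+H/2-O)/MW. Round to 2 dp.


OB = -1600 * (2C + H/2 - O) / MW
Inner = 2*4 + 2/2 - 2 = 7.00
OB = -1600 * 7.00 / 82 = -136.59%


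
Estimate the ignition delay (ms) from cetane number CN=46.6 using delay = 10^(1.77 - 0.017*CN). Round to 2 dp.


delay = 10^(1.77 - 0.017*CN)
Exponent = 1.77 - 0.017*46.6 = 0.9778
delay = 10^0.9778 = 9.50 ms


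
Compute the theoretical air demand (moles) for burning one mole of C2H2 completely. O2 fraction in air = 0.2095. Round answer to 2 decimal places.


Balanced combustion: C2H2 + 2.5 O2 -> 2 CO2 + 1 H2O
O2 needed = C + H/4 = 2 + 2/4 = 2.50 moles
Air moles = O2 / 0.2095 = 2.50 / 0.2095 = 11.93 moles air


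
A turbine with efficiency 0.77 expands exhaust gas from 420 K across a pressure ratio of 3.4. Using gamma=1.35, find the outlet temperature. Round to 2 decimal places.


T_out = T_in * (1 - eta * (1 - PR^(-(gamma-1)/gamma)))
Exponent = -(1.35-1)/1.35 = -0.25925926
PR^exp = 3.4^(-0.25925926) = 0.72813041
Factor = 1 - 0.77*(1 - 0.72813041) = 0.79066042
T_out = 420 * 0.79066042 = 332.08 K


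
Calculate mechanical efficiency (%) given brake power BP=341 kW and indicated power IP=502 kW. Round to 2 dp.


eta_mech = (BP / IP) * 100
Ratio = 341 / 502 = 0.6793
eta_mech = 0.6793 * 100 = 67.93%


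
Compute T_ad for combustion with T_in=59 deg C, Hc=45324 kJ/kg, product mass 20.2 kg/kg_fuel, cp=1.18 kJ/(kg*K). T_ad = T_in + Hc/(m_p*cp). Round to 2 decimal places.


T_ad = T_in + Hc / (m_p * cp)
Denominator = 20.2 * 1.18 = 23.8360
Temperature rise = 45324 / 23.8360 = 1901.49 K
T_ad = 59 + 1901.49 = 1960.49 deg C


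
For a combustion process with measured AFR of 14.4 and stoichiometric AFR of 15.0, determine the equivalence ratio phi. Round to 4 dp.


phi = AFR_stoich / AFR_actual
phi = 15.0 / 14.4 = 1.0417


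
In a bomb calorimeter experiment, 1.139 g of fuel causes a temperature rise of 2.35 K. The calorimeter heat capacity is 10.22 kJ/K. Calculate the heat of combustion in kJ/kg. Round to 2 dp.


Hc = C_cal * delta_T / m_fuel
Q_released = 10.22 * 2.35 = 24.0170 kJ
m_fuel = 1.139 g = 1.139/1000 kg = 0.001139 kg
Hc = 24.0170 / 0.001139 = 21086.04 kJ/kg


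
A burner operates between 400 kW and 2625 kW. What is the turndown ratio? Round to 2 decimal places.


TDR = Q_max / Q_min
TDR = 2625 / 400 = 6.56


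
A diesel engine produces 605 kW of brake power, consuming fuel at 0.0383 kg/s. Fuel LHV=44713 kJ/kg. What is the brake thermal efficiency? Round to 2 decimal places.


eta_BTE = (BP / (mf * LHV)) * 100
Denominator = 0.0383 * 44713 = 1712.5079 kW
eta_BTE = (605 / 1712.5079) * 100 = 35.33%


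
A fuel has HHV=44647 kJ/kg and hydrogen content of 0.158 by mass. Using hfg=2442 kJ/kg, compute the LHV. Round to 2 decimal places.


LHV = HHV - hfg * 9 * H
Water correction = 2442 * 9 * 0.158 = 3472.524 kJ/kg
LHV = 44647 - 3472.524 = 41174.48 kJ/kg


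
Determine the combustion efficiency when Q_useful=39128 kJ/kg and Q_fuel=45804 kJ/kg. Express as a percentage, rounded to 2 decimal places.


Efficiency = (Q_useful / Q_fuel) * 100
Efficiency = (39128 / 45804) * 100
Efficiency = 0.8542 * 100 = 85.42%


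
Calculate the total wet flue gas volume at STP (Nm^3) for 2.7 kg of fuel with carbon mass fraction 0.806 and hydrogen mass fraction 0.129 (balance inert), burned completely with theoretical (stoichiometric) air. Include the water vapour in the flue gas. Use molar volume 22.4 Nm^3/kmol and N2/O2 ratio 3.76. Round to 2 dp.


Per kg fuel: CO2 = (C/12 kmol)*22.4 = (0.806/12)*22.4 = 1.50453 Nm^3
Per kg fuel: H2O = (H/2 kmol)*22.4 = (0.129/2)*22.4 = 1.44480 Nm^3
O2 needed per kg fuel = C/12 + H/4 = 0.806/12 + 0.129/4 = 0.09941667 kmol
Per kg fuel: N2 = O2*3.76*22.4 = 0.09941667*3.76*22.4 = 8.37327 Nm^3
Total per kg = 1.50453 + 1.44480 + 8.37327 = 11.32260 Nm^3
Total = 11.32260 * 2.7 = 30.57 Nm^3


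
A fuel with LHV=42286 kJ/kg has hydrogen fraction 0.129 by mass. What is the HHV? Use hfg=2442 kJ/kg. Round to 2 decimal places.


HHV = LHV + hfg * 9 * H
Water addition = 2442 * 9 * 0.129 = 2835.162 kJ/kg
HHV = 42286 + 2835.162 = 45121.16 kJ/kg


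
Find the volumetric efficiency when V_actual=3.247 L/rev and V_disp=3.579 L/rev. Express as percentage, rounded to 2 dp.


eta_v = (V_actual / V_disp) * 100
Ratio = 3.247 / 3.579 = 0.9072
eta_v = 0.9072 * 100 = 90.72%


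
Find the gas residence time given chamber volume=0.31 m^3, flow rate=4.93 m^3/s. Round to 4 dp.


tau = V / Q_flow
tau = 0.31 / 4.93 = 0.0629 s


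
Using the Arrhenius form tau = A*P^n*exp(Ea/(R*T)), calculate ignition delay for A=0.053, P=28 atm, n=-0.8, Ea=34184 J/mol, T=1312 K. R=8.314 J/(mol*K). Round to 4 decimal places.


tau = A * P^n * exp(Ea/(R*T))
P^n = 28^(-0.8) = 0.06954623
Ea/(R*T) = 34184/(8.314*1312) = 3.133856
exp(Ea/(R*T)) = 22.962350
tau = 0.053 * 0.06954623 * 22.962350 = 0.0846 ms
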